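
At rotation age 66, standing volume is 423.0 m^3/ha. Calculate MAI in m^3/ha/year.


Formula: MAI = Total Volume / Stand Age
MAI = 423.0 m^3/ha / 66 years
MAI = 6.41 m^3/ha/year

6.41


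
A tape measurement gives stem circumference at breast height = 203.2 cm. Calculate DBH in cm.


Formula: DBH = C / pi
DBH = 203.2 / pi
pi = 3.14159...
DBH = 64.7 cm

64.7


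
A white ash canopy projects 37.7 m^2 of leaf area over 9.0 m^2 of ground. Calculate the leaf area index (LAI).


Formula: LAI = total leaf area / ground area  (dimensionless)
LAI = 37.7 m^2 / 9.0 m^2
LAI = 4.19

4.19


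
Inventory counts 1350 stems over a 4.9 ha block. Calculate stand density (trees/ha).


Formula: Stand Density = N_trees / Area_ha
Density = 1350 trees / 4.9 ha
Density = 276 trees/ha

276


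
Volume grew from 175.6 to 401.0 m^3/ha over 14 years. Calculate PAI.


Formula: PAI = (V_T2 - V_T1) / (T2 - T1)
Volume increment = 401.0 - 175.6 = 225.4 m^3/ha
PAI = 225.4 / 14 = 16.1 m^3/ha/year

16.1


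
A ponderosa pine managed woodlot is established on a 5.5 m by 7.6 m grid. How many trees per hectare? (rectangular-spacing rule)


Formula: TPH = 10000 m^2/ha / (spacing_x * spacing_y)
Area per tree = 5.5 m * 7.6 m = 41.8 m^2
TPH = 10000 / 41.8 = 239 trees/ha

239


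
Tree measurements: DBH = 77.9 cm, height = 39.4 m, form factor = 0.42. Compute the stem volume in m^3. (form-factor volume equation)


Formula: V = pi * (DBH/200)^2 * H * ff
Radius = DBH/200 = 77.9/200 = 0.3895 m
Radius^2 = 0.3895^2 = 0.15171025 m^2
V = pi * 0.15171025 * 39.4 * 0.42
V = 7.887 m^3

7.887


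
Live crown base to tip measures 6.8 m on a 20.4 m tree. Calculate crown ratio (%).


Formula: Crown Ratio = (Crown Length / Total Height) * 100
CR = (6.8 m / 20.4 m) * 100
CR = 0.3333 * 100 = 33.3%

33.3


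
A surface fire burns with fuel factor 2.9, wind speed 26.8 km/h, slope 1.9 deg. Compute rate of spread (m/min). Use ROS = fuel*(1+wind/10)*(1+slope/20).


Formula: ROS = fuel * (1 + wind/10) * (1 + slope/20)
Wind factor = 1 + 26.8/10 = 3.68
Slope factor = 1 + 1.9/20 = 1.095
ROS = 2.9 * 3.68 * 1.095 = 11.69 m/min

11.69


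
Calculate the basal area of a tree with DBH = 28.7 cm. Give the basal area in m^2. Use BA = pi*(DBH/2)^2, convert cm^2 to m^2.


Formula: BA = pi * (DBH/2)^2 / 10000  (cm^2 to m^2)
Radius = DBH/2 = 28.7/2 = 14.35 cm
BA = pi * 14.35^2 / 10000
   = 646.9246 cm^2 / 10000
   = 0.0647 m^2

0.0647


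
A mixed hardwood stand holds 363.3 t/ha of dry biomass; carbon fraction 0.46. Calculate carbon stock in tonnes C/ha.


Formula: Carbon Stock = Biomass * Carbon Fraction
C = 363.3 t/ha * 0.46
C = 167.1 t C/ha

167.1


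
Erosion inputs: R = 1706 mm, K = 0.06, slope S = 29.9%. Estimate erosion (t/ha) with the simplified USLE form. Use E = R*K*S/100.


Formula: E = R * K * S / 100  (simplified USLE)
R * K = 1706 * 0.06 = 102.36
E = 102.36 * 29.9 / 100 = 30.61 t/ha

30.61


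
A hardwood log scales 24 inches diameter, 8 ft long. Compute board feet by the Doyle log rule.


Doyle: BF = (D - 4)^2 * L / 16
Adjusted diameter = 24 - 4 = 20 in
(D-4)^2 = 20^2 = 400
BF = 400 * 8 / 16 = 200 BF

200


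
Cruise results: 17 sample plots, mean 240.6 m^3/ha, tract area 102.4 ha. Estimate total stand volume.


Formula: Total Volume = Mean Volume per ha * Total Area
Total Volume = 240.6 m^3/ha * 102.4 ha
Total Volume = 24637 m^3

24637


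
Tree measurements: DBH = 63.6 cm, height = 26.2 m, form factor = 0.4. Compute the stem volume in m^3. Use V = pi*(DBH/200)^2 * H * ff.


Formula: V = pi * (DBH/200)^2 * H * ff
Radius = DBH/200 = 63.6/200 = 0.318 m
Radius^2 = 0.318^2 = 0.101124 m^2
V = pi * 0.101124 * 26.2 * 0.4
V = 3.329 m^3

3.329


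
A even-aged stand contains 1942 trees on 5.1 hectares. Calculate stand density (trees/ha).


Formula: Stand Density = N_trees / Area_ha
Density = 1942 trees / 5.1 ha
Density = 381 trees/ha

381


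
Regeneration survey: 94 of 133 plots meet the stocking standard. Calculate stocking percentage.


Formula: Stocking % = stocked plots / total plots * 100
Stocking = 94 / 133 * 100
Stocking = 0.7068 * 100 = 70.7%

70.7


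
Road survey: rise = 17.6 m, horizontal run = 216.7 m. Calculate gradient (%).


Formula: Gradient = rise / run * 100
Gradient = 17.6 / 216.7 * 100 = 8.1%

8.1


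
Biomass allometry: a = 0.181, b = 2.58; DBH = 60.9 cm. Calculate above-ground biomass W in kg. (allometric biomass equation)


Formula: W = a * DBH^b  (allometric power law)
DBH^b = 60.9^2.58 = 40208.0133
W = 0.181 * 40208.0133 = 7277.7 kg

7277.7


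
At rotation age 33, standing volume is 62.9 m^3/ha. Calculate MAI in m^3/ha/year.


Formula: MAI = Total Volume / Stand Age
MAI = 62.9 m^3/ha / 33 years
MAI = 1.91 m^3/ha/year

1.91


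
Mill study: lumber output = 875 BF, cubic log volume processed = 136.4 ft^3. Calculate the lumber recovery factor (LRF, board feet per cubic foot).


Formula: LRF = Lumber Output (BF) / Log Input (ft^3)
LRF = 875 BF / 136.4 ft^3
LRF = 6.41 BF/ft^3

6.41


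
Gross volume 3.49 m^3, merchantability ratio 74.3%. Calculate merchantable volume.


Formula: MV = V_total * (merchantable_pct / 100)
Merchantable fraction = 74.3% / 100 = 0.743
MV = 3.49 m^3 * 0.743 = 2.593 m^3

2.593


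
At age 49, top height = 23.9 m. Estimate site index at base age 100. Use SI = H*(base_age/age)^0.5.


Formula: SI = H_dom * (base_age / age)^0.5
Age ratio = 100 / 49 = 2.04082
sqrt(age_ratio) = 1.42857
SI = 23.9 * 1.42857 = 34.1 m

34.1


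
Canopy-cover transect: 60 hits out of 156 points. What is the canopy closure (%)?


Formula: Canopy closure = covered points / total points * 100
Closure = 60 / 156 * 100
Closure = 0.3846 * 100 = 38.5%

38.5


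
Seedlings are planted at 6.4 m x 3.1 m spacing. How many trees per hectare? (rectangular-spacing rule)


Formula: TPH = 10000 m^2/ha / (spacing_x * spacing_y)
Area per tree = 6.4 m * 3.1 m = 19.84 m^2
TPH = 10000 / 19.84 = 504 trees/ha

504


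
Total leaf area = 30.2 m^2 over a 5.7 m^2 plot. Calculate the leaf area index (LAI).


Formula: LAI = total leaf area / ground area  (dimensionless)
LAI = 30.2 m^2 / 5.7 m^2
LAI = 5.3

5.3


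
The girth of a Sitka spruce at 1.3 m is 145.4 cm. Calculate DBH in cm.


Formula: DBH = C / pi
DBH = 145.4 / pi
pi = 3.14159...
DBH = 46.3 cm

46.3


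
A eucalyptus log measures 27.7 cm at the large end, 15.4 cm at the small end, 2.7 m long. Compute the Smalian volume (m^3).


Smalian: V = (A1 + A2)/2 * L,  A = pi*(D/200)^2
A1 = pi*(27.7/200)^2 = 0.060263 m^2
A2 = pi*(15.4/200)^2 = 0.018627 m^2
V = (0.060263+0.018627)/2*2.7 = 0.1065 m^3

0.1065


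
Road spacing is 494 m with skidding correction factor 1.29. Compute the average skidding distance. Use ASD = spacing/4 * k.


Formula: ASD = (spacing / 4) * correction
Uncorrected distance = spacing / 4 = 494 / 4 = 123.5 m
ASD = 123.5 * 1.29 = 159 m

159


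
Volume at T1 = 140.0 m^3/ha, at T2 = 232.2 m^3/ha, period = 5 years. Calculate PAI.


Formula: PAI = (V_T2 - V_T1) / (T2 - T1)
Volume increment = 232.2 - 140.0 = 92.2 m^3/ha
PAI = 92.2 / 5 = 18.44 m^3/ha/year

18.44


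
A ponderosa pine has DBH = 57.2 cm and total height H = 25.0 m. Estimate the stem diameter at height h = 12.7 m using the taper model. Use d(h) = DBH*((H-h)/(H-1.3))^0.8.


Taper: d(h) = DBH * ((H - h) / (H - 1.3))^0.8
Numerator = H - h = 25.0 - 12.7 = 12.3 m
Denominator = H - 1.3 = 25.0 - 1.3 = 23.7 m
Ratio = 12.3 / 23.7 = 0.51899
d = 57.2 * 0.51899^0.8 = 33.8 cm

33.8


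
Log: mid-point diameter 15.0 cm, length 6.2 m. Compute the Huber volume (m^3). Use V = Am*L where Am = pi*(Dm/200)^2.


Huber: V = Am * L,  Am = pi*(Dm/200)^2
Am = pi*(15.0/200)^2 = 0.017671 m^2
V = 0.017671*6.2 = 0.1096 m^3

0.1096


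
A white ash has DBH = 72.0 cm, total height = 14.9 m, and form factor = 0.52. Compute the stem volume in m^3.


Formula: V = pi * (DBH/200)^2 * H * ff
Radius = DBH/200 = 72.0/200 = 0.36 m
Radius^2 = 0.36^2 = 0.1296 m^2
V = pi * 0.1296 * 14.9 * 0.52
V = 3.155 m^3

3.155


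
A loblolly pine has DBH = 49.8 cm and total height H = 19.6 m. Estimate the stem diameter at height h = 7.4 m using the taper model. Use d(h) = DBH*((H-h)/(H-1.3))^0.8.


Taper: d(h) = DBH * ((H - h) / (H - 1.3))^0.8
Numerator = H - h = 19.6 - 7.4 = 12.2 m
Denominator = H - 1.3 = 19.6 - 1.3 = 18.3 m
Ratio = 12.2 / 18.3 = 0.66667
d = 49.8 * 0.66667^0.8 = 36.0 cm

36.0


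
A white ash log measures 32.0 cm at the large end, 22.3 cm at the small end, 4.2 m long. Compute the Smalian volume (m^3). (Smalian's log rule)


Smalian: V = (A1 + A2)/2 * L,  A = pi*(D/200)^2
A1 = pi*(32.0/200)^2 = 0.080425 m^2
A2 = pi*(22.3/200)^2 = 0.039057 m^2
V = (0.080425+0.039057)/2*4.2 = 0.2509 m^3

0.2509


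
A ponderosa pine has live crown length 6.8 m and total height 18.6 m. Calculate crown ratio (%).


Formula: Crown Ratio = (Crown Length / Total Height) * 100
CR = (6.8 m / 18.6 m) * 100
CR = 0.3656 * 100 = 36.6%

36.6


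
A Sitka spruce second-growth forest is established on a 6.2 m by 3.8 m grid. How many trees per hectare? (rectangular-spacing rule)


Formula: TPH = 10000 m^2/ha / (spacing_x * spacing_y)
Area per tree = 6.2 m * 3.8 m = 23.56 m^2
TPH = 10000 / 23.56 = 424 trees/ha

424


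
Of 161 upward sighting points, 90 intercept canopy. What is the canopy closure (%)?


Formula: Canopy closure = covered points / total points * 100
Closure = 90 / 161 * 100
Closure = 0.559 * 100 = 55.9%

55.9


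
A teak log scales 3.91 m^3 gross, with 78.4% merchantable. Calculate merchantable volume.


Formula: MV = V_total * (merchantable_pct / 100)
Merchantable fraction = 78.4% / 100 = 0.784
MV = 3.91 m^3 * 0.784 = 3.065 m^3

3.065


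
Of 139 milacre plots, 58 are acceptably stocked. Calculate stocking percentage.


Formula: Stocking % = stocked plots / total plots * 100
Stocking = 58 / 139 * 100
Stocking = 0.4173 * 100 = 41.7%

41.7


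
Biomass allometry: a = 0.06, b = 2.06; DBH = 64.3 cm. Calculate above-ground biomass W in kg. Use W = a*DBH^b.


Formula: W = a * DBH^b  (allometric power law)
DBH^b = 64.3^2.06 = 5307.8007
W = 0.06 * 5307.8007 = 318.5 kg

318.5


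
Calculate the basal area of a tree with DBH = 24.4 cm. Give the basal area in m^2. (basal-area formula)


Formula: BA = pi * (DBH/2)^2 / 10000  (cm^2 to m^2)
Radius = DBH/2 = 24.4/2 = 12.2 cm
BA = pi * 12.2^2 / 10000
   = 467.5947 cm^2 / 10000
   = 0.0468 m^2

0.0468


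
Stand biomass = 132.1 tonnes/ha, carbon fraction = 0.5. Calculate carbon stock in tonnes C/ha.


Formula: Carbon Stock = Biomass * Carbon Fraction
C = 132.1 t/ha * 0.5
C = 66.1 t C/ha

66.1


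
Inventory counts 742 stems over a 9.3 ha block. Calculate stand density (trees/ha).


Formula: Stand Density = N_trees / Area_ha
Density = 742 trees / 9.3 ha
Density = 80 trees/ha

80


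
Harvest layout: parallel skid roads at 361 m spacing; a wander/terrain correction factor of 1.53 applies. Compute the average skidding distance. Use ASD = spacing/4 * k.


Formula: ASD = (spacing / 4) * correction
Uncorrected distance = spacing / 4 = 361 / 4 = 90.25 m
ASD = 90.25 * 1.53 = 138 m

138


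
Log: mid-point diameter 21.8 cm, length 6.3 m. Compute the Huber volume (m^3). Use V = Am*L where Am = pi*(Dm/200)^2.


Huber: V = Am * L,  Am = pi*(Dm/200)^2
Am = pi*(21.8/200)^2 = 0.037325 m^2
V = 0.037325*6.3 = 0.2351 m^3

0.2351


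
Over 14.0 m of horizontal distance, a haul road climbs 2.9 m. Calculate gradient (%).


Formula: Gradient = rise / run * 100
Gradient = 2.9 / 14.0 * 100 = 20.7%

20.7


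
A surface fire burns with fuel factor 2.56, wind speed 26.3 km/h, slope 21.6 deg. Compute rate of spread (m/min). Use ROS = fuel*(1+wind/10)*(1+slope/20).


Formula: ROS = fuel * (1 + wind/10) * (1 + slope/20)
Wind factor = 1 + 26.3/10 = 3.63
Slope factor = 1 + 21.6/20 = 2.08
ROS = 2.56 * 3.63 * 2.08 = 19.33 m/min

19.33


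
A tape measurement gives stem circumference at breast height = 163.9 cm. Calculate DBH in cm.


Formula: DBH = C / pi
DBH = 163.9 / pi
pi = 3.14159...
DBH = 52.2 cm

52.2


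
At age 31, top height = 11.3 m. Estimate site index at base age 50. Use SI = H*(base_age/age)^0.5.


Formula: SI = H_dom * (base_age / age)^0.5
Age ratio = 50 / 31 = 1.6129
sqrt(age_ratio) = 1.27
SI = 11.3 * 1.27 = 14.4 m

14.4


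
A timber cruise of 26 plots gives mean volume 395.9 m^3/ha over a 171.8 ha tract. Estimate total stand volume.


Formula: Total Volume = Mean Volume per ha * Total Area
Total Volume = 395.9 m^3/ha * 171.8 ha
Total Volume = 68016 m^3

68016


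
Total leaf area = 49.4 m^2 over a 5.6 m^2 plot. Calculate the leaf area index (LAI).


Formula: LAI = total leaf area / ground area  (dimensionless)
LAI = 49.4 m^2 / 5.6 m^2
LAI = 8.82

8.82


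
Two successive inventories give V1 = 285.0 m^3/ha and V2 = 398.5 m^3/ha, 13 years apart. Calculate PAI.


Formula: PAI = (V_T2 - V_T1) / (T2 - T1)
Volume increment = 398.5 - 285.0 = 113.5 m^3/ha
PAI = 113.5 / 13 = 8.73 m^3/ha/year

8.73


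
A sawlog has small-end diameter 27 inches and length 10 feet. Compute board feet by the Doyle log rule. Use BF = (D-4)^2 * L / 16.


Doyle: BF = (D - 4)^2 * L / 16
Adjusted diameter = 27 - 4 = 23 in
(D-4)^2 = 23^2 = 529
BF = 529 * 10 / 16 = 331 BF

331


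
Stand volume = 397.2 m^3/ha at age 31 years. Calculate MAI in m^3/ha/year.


Formula: MAI = Total Volume / Stand Age
MAI = 397.2 m^3/ha / 31 years
MAI = 12.81 m^3/ha/year

12.81


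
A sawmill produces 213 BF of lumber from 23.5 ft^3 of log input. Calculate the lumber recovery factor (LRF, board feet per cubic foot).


Formula: LRF = Lumber Output (BF) / Log Input (ft^3)
LRF = 213 BF / 23.5 ft^3
LRF = 9.06 BF/ft^3

9.06


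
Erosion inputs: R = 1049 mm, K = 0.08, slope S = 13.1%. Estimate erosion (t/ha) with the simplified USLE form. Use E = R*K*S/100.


Formula: E = R * K * S / 100  (simplified USLE)
R * K = 1049 * 0.08 = 83.92
E = 83.92 * 13.1 / 100 = 10.99 t/ha

10.99


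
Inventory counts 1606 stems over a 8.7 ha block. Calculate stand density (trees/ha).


Formula: Stand Density = N_trees / Area_ha
Density = 1606 trees / 8.7 ha
Density = 185 trees/ha

185


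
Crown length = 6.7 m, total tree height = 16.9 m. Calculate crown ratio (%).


Formula: Crown Ratio = (Crown Length / Total Height) * 100
CR = (6.7 m / 16.9 m) * 100
CR = 0.3964 * 100 = 39.6%

39.6


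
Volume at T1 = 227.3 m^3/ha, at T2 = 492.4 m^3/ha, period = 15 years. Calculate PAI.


Formula: PAI = (V_T2 - V_T1) / (T2 - T1)
Volume increment = 492.4 - 227.3 = 265.1 m^3/ha
PAI = 265.1 / 15 = 17.67 m^3/ha/year

17.67


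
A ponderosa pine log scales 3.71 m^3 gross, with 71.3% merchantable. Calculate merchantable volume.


Formula: MV = V_total * (merchantable_pct / 100)
Merchantable fraction = 71.3% / 100 = 0.713
MV = 3.71 m^3 * 0.713 = 2.645 m^3

2.645


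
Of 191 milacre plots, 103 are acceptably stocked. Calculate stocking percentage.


Formula: Stocking % = stocked plots / total plots * 100
Stocking = 103 / 191 * 100
Stocking = 0.5393 * 100 = 53.9%

53.9


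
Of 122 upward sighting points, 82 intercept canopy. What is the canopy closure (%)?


Formula: Canopy closure = covered points / total points * 100
Closure = 82 / 122 * 100
Closure = 0.6721 * 100 = 67.2%

67.2


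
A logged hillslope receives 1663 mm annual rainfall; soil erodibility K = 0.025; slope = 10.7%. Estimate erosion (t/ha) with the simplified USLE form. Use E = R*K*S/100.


Formula: E = R * K * S / 100  (simplified USLE)
R * K = 1663 * 0.025 = 41.575
E = 41.575 * 10.7 / 100 = 4.45 t/ha

4.45


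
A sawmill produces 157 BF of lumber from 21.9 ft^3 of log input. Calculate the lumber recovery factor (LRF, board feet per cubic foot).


Formula: LRF = Lumber Output (BF) / Log Input (ft^3)
LRF = 157 BF / 21.9 ft^3
LRF = 7.17 BF/ft^3

7.17


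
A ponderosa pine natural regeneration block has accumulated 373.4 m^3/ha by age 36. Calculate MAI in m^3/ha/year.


Formula: MAI = Total Volume / Stand Age
MAI = 373.4 m^3/ha / 36 years
MAI = 10.37 m^3/ha/year

10.37


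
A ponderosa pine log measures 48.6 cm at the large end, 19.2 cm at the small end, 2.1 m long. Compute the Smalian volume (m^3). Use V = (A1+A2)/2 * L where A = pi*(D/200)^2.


Smalian: V = (A1 + A2)/2 * L,  A = pi*(D/200)^2
A1 = pi*(48.6/200)^2 = 0.185508 m^2
A2 = pi*(19.2/200)^2 = 0.028953 m^2
V = (0.185508+0.028953)/2*2.1 = 0.2252 m^3

0.2252


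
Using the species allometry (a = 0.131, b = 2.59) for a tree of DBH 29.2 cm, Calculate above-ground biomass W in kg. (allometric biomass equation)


Formula: W = a * DBH^b  (allometric power law)
DBH^b = 29.2^2.59 = 6242.2561
W = 0.131 * 6242.2561 = 817.7 kg

817.7


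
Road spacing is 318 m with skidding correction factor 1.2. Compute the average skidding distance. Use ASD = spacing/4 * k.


Formula: ASD = (spacing / 4) * correction
Uncorrected distance = spacing / 4 = 318 / 4 = 79.5 m
ASD = 79.5 * 1.2 = 95 m

95


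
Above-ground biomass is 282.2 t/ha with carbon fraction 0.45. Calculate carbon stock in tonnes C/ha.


Formula: Carbon Stock = Biomass * Carbon Fraction
C = 282.2 t/ha * 0.45
C = 127.0 t C/ha

127.0


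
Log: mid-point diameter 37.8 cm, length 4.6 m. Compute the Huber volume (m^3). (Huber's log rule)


Huber: V = Am * L,  Am = pi*(Dm/200)^2
Am = pi*(37.8/200)^2 = 0.112221 m^2
V = 0.112221*4.6 = 0.5162 m^3

0.5162


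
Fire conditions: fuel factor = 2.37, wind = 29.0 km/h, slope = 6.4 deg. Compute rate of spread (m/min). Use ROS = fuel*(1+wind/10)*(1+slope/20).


Formula: ROS = fuel * (1 + wind/10) * (1 + slope/20)
Wind factor = 1 + 29.0/10 = 3.9
Slope factor = 1 + 6.4/20 = 1.32
ROS = 2.37 * 3.9 * 1.32 = 12.2 m/min

12.2


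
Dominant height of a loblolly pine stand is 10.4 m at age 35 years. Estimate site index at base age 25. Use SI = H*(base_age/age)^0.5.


Formula: SI = H_dom * (base_age / age)^0.5
Age ratio = 25 / 35 = 0.71429
sqrt(age_ratio) = 0.84515
SI = 10.4 * 0.84515 = 8.8 m

8.8


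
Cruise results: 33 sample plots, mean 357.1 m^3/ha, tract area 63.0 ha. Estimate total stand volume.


Formula: Total Volume = Mean Volume per ha * Total Area
Total Volume = 357.1 m^3/ha * 63.0 ha
Total Volume = 22497 m^3

22497


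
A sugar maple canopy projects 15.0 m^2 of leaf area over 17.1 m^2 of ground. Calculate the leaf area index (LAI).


Formula: LAI = total leaf area / ground area  (dimensionless)
LAI = 15.0 m^2 / 17.1 m^2
LAI = 0.88

0.88


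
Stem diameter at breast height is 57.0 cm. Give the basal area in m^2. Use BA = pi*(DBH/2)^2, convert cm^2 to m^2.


Formula: BA = pi * (DBH/2)^2 / 10000  (cm^2 to m^2)
Radius = DBH/2 = 57.0/2 = 28.5 cm
BA = pi * 28.5^2 / 10000
   = 2551.7586 cm^2 / 10000
   = 0.2552 m^2

0.2552


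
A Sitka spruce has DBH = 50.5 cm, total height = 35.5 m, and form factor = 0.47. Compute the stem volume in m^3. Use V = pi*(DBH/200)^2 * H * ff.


Formula: V = pi * (DBH/200)^2 * H * ff
Radius = DBH/200 = 50.5/200 = 0.2525 m
Radius^2 = 0.2525^2 = 0.06375625 m^2
V = pi * 0.06375625 * 35.5 * 0.47
V = 3.342 m^3

3.342


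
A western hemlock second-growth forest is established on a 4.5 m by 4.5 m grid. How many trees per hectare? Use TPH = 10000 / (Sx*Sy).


Formula: TPH = 10000 m^2/ha / (spacing_x * spacing_y)
Area per tree = 4.5 m * 4.5 m = 20.25 m^2
TPH = 10000 / 20.25 = 494 trees/ha

494


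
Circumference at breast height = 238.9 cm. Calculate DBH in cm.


Formula: DBH = C / pi
DBH = 238.9 / pi
pi = 3.14159...
DBH = 76.0 cm

76.0


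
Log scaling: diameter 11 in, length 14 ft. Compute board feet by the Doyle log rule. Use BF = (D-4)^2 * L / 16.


Doyle: BF = (D - 4)^2 * L / 16
Adjusted diameter = 11 - 4 = 7 in
(D-4)^2 = 7^2 = 49
BF = 49 * 14 / 16 = 43 BF

43


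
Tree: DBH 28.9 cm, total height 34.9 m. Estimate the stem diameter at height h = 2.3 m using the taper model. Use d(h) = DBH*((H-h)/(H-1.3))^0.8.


Taper: d(h) = DBH * ((H - h) / (H - 1.3))^0.8
Numerator = H - h = 34.9 - 2.3 = 32.6 m
Denominator = H - 1.3 = 34.9 - 1.3 = 33.6 m
Ratio = 32.6 / 33.6 = 0.97024
d = 28.9 * 0.97024^0.8 = 28.2 cm

28.2


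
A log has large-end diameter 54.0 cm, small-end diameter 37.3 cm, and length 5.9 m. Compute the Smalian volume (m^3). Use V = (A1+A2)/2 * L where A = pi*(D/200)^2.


Smalian: V = (A1 + A2)/2 * L,  A = pi*(D/200)^2
A1 = pi*(54.0/200)^2 = 0.229022 m^2
A2 = pi*(37.3/200)^2 = 0.109272 m^2
V = (0.229022+0.109272)/2*5.9 = 0.998 m^3

0.998


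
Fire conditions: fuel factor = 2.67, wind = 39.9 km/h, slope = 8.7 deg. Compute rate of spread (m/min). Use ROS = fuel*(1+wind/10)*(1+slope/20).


Formula: ROS = fuel * (1 + wind/10) * (1 + slope/20)
Wind factor = 1 + 39.9/10 = 4.99
Slope factor = 1 + 8.7/20 = 1.435
ROS = 2.67 * 4.99 * 1.435 = 19.12 m/min

19.12


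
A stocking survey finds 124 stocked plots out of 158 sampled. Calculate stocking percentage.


Formula: Stocking % = stocked plots / total plots * 100
Stocking = 124 / 158 * 100
Stocking = 0.7848 * 100 = 78.5%

78.5


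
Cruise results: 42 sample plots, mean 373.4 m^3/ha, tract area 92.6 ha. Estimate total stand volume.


Formula: Total Volume = Mean Volume per ha * Total Area
Total Volume = 373.4 m^3/ha * 92.6 ha
Total Volume = 34577 m^3

34577


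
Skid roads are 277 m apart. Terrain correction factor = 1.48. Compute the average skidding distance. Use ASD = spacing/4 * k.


Formula: ASD = (spacing / 4) * correction
Uncorrected distance = spacing / 4 = 277 / 4 = 69.25 m
ASD = 69.25 * 1.48 = 102 m

102


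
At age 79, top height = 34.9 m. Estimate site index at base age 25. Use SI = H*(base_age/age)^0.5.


Formula: SI = H_dom * (base_age / age)^0.5
Age ratio = 25 / 79 = 0.31646
sqrt(age_ratio) = 0.56254
SI = 34.9 * 0.56254 = 19.6 m

19.6


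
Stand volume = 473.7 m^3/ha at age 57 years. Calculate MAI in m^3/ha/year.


Formula: MAI = Total Volume / Stand Age
MAI = 473.7 m^3/ha / 57 years
MAI = 8.31 m^3/ha/year

8.31


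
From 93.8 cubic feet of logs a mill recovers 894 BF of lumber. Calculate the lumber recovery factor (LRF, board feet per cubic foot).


Formula: LRF = Lumber Output (BF) / Log Input (ft^3)
LRF = 894 BF / 93.8 ft^3
LRF = 9.53 BF/ft^3

9.53


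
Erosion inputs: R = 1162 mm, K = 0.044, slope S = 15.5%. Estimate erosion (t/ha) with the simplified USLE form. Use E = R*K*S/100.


Formula: E = R * K * S / 100  (simplified USLE)
R * K = 1162 * 0.044 = 51.128
E = 51.128 * 15.5 / 100 = 7.92 t/ha

7.92


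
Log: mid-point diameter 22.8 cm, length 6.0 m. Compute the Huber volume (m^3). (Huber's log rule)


Huber: V = Am * L,  Am = pi*(Dm/200)^2
Am = pi*(22.8/200)^2 = 0.040828 m^2
V = 0.040828*6.0 = 0.245 m^3

0.245


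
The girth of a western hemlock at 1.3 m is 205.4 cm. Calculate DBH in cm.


Formula: DBH = C / pi
DBH = 205.4 / pi
pi = 3.14159...
DBH = 65.4 cm

65.4


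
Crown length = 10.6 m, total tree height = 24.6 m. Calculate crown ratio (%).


Formula: Crown Ratio = (Crown Length / Total Height) * 100
CR = (10.6 m / 24.6 m) * 100
CR = 0.4309 * 100 = 43.1%

43.1


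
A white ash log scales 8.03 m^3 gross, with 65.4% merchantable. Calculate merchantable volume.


Formula: MV = V_total * (merchantable_pct / 100)
Merchantable fraction = 65.4% / 100 = 0.654
MV = 8.03 m^3 * 0.654 = 5.252 m^3

5.252


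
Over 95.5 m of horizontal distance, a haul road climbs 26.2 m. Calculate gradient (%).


Formula: Gradient = rise / run * 100
Gradient = 26.2 / 95.5 * 100 = 27.4%

27.4


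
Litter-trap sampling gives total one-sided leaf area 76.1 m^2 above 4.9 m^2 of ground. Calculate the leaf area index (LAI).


Formula: LAI = total leaf area / ground area  (dimensionless)
LAI = 76.1 m^2 / 4.9 m^2
LAI = 15.53

15.53


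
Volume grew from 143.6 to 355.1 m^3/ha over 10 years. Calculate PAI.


Formula: PAI = (V_T2 - V_T1) / (T2 - T1)
Volume increment = 355.1 - 143.6 = 211.5 m^3/ha
PAI = 211.5 / 10 = 21.15 m^3/ha/year

21.15


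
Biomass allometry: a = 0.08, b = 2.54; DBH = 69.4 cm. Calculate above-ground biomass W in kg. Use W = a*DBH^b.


Formula: W = a * DBH^b  (allometric power law)
DBH^b = 69.4^2.54 = 47539.3298
W = 0.08 * 47539.3298 = 3803.1 kg

3803.1


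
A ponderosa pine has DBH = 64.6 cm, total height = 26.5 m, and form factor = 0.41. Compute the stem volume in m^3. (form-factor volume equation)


Formula: V = pi * (DBH/200)^2 * H * ff
Radius = DBH/200 = 64.6/200 = 0.323 m
Radius^2 = 0.323^2 = 0.104329 m^2
V = pi * 0.104329 * 26.5 * 0.41
V = 3.561 m^3

3.561


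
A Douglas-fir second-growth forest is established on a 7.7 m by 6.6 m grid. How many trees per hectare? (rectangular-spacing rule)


Formula: TPH = 10000 m^2/ha / (spacing_x * spacing_y)
Area per tree = 7.7 m * 6.6 m = 50.82 m^2
TPH = 10000 / 50.82 = 197 trees/ha

197


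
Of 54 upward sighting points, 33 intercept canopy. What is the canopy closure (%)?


Formula: Canopy closure = covered points / total points * 100
Closure = 33 / 54 * 100
Closure = 0.6111 * 100 = 61.1%

61.1


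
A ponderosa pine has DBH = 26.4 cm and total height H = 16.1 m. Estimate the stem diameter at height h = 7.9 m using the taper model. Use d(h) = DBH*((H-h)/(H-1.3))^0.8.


Taper: d(h) = DBH * ((H - h) / (H - 1.3))^0.8
Numerator = H - h = 16.1 - 7.9 = 8.2 m
Denominator = H - 1.3 = 16.1 - 1.3 = 14.8 m
Ratio = 8.2 / 14.8 = 0.55405
d = 26.4 * 0.55405^0.8 = 16.5 cm

16.5


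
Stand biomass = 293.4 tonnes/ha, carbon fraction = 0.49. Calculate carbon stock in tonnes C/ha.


Formula: Carbon Stock = Biomass * Carbon Fraction
C = 293.4 t/ha * 0.49
C = 143.8 t C/ha

143.8


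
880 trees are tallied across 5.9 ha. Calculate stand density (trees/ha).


Formula: Stand Density = N_trees / Area_ha
Density = 880 trees / 5.9 ha
Density = 149 trees/ha

149


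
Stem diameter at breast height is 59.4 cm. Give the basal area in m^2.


Formula: BA = pi * (DBH/2)^2 / 10000  (cm^2 to m^2)
Radius = DBH/2 = 59.4/2 = 29.7 cm
BA = pi * 29.7^2 / 10000
   = 2771.1675 cm^2 / 10000
   = 0.2771 m^2

0.2771


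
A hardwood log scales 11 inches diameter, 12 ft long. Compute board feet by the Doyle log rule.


Doyle: BF = (D - 4)^2 * L / 16
Adjusted diameter = 11 - 4 = 7 in
(D-4)^2 = 7^2 = 49
BF = 49 * 12 / 16 = 37 BF

37


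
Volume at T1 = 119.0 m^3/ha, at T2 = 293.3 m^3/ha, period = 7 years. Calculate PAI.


Formula: PAI = (V_T2 - V_T1) / (T2 - T1)
Volume increment = 293.3 - 119.0 = 174.3 m^3/ha
PAI = 174.3 / 7 = 24.9 m^3/ha/year

24.9


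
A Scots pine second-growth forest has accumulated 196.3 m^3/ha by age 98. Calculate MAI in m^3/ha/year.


Formula: MAI = Total Volume / Stand Age
MAI = 196.3 m^3/ha / 98 years
MAI = 2.0 m^3/ha/year

2.0


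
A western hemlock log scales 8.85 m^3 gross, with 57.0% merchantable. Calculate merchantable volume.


Formula: MV = V_total * (merchantable_pct / 100)
Merchantable fraction = 57.0% / 100 = 0.57
MV = 8.85 m^3 * 0.57 = 5.045 m^3

5.045


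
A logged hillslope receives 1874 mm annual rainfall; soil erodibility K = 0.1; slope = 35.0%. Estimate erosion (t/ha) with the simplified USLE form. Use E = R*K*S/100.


Formula: E = R * K * S / 100  (simplified USLE)
R * K = 1874 * 0.1 = 187.4
E = 187.4 * 35.0 / 100 = 65.59 t/ha

65.59


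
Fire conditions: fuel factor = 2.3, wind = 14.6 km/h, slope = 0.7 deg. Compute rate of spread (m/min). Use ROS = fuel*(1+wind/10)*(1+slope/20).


Formula: ROS = fuel * (1 + wind/10) * (1 + slope/20)
Wind factor = 1 + 14.6/10 = 2.46
Slope factor = 1 + 0.7/20 = 1.035
ROS = 2.3 * 2.46 * 1.035 = 5.86 m/min

5.86


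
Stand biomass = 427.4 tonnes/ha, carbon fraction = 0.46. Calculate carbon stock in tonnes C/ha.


Formula: Carbon Stock = Biomass * Carbon Fraction
C = 427.4 t/ha * 0.46
C = 196.6 t C/ha

196.6


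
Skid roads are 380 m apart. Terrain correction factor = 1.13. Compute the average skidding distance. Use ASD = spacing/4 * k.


Formula: ASD = (spacing / 4) * correction
Uncorrected distance = spacing / 4 = 380 / 4 = 95 m
ASD = 95 * 1.13 = 107 m

107


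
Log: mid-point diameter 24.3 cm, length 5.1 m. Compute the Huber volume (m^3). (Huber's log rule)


Huber: V = Am * L,  Am = pi*(Dm/200)^2
Am = pi*(24.3/200)^2 = 0.046377 m^2
V = 0.046377*5.1 = 0.2365 m^3

0.2365


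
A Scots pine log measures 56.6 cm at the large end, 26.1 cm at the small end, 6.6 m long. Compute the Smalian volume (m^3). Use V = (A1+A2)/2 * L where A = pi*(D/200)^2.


Smalian: V = (A1 + A2)/2 * L,  A = pi*(D/200)^2
A1 = pi*(56.6/200)^2 = 0.251607 m^2
A2 = pi*(26.1/200)^2 = 0.053502 m^2
V = (0.251607+0.053502)/2*6.6 = 1.0069 m^3

1.0069


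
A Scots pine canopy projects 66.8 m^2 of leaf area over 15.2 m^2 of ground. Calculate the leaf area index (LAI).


Formula: LAI = total leaf area / ground area  (dimensionless)
LAI = 66.8 m^2 / 15.2 m^2
LAI = 4.39

4.39


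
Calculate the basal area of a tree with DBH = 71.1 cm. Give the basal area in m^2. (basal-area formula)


Formula: BA = pi * (DBH/2)^2 / 10000  (cm^2 to m^2)
Radius = DBH/2 = 71.1/2 = 35.55 cm
BA = pi * 35.55^2 / 10000
   = 3970.3526 cm^2 / 10000
   = 0.397 m^2

0.397


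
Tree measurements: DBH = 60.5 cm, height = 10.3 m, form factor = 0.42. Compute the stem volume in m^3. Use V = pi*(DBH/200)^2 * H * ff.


Formula: V = pi * (DBH/200)^2 * H * ff
Radius = DBH/200 = 60.5/200 = 0.3025 m
Radius^2 = 0.3025^2 = 0.09150625 m^2
V = pi * 0.09150625 * 10.3 * 0.42
V = 1.244 m^3

1.244


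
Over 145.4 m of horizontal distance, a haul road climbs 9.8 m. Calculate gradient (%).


Formula: Gradient = rise / run * 100
Gradient = 9.8 / 145.4 * 100 = 6.7%

6.7


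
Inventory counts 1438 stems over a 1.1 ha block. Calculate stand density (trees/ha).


Formula: Stand Density = N_trees / Area_ha
Density = 1438 trees / 1.1 ha
Density = 1307 trees/ha

1307


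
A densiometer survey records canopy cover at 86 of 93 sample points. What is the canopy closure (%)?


Formula: Canopy closure = covered points / total points * 100
Closure = 86 / 93 * 100
Closure = 0.9247 * 100 = 92.5%

92.5


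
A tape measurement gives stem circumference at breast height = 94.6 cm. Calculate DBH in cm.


Formula: DBH = C / pi
DBH = 94.6 / pi
pi = 3.14159...
DBH = 30.1 cm

30.1


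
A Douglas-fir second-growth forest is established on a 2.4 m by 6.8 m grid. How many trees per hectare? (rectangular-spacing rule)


Formula: TPH = 10000 m^2/ha / (spacing_x * spacing_y)
Area per tree = 2.4 m * 6.8 m = 16.32 m^2
TPH = 10000 / 16.32 = 613 trees/ha

613


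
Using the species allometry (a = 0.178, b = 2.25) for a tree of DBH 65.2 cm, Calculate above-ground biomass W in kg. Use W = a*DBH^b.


Formula: W = a * DBH^b  (allometric power law)
DBH^b = 65.2^2.25 = 12079.7262
W = 0.178 * 12079.7262 = 2150.2 kg

2150.2


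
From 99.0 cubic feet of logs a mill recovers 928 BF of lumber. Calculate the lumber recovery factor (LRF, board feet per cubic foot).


Formula: LRF = Lumber Output (BF) / Log Input (ft^3)
LRF = 928 BF / 99.0 ft^3
LRF = 9.37 BF/ft^3

9.37


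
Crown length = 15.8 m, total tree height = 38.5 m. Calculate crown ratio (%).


Formula: Crown Ratio = (Crown Length / Total Height) * 100
CR = (15.8 m / 38.5 m) * 100
CR = 0.4104 * 100 = 41.0%

41.0


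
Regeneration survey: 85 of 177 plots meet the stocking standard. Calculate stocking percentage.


Formula: Stocking % = stocked plots / total plots * 100
Stocking = 85 / 177 * 100
Stocking = 0.4802 * 100 = 48.0%

48.0


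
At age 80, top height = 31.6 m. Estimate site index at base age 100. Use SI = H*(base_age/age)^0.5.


Formula: SI = H_dom * (base_age / age)^0.5
Age ratio = 100 / 80 = 1.25
sqrt(age_ratio) = 1.11803
SI = 31.6 * 1.11803 = 35.3 m

35.3


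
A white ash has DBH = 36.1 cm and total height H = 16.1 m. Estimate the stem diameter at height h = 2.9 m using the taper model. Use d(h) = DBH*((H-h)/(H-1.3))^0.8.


Taper: d(h) = DBH * ((H - h) / (H - 1.3))^0.8
Numerator = H - h = 16.1 - 2.9 = 13.2 m
Denominator = H - 1.3 = 16.1 - 1.3 = 14.8 m
Ratio = 13.2 / 14.8 = 0.89189
d = 36.1 * 0.89189^0.8 = 32.9 cm

32.9


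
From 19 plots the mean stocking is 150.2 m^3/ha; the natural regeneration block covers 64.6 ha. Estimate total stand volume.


Formula: Total Volume = Mean Volume per ha * Total Area
Total Volume = 150.2 m^3/ha * 64.6 ha
Total Volume = 9703 m^3

9703


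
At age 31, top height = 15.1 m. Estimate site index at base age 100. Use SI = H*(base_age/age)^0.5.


Formula: SI = H_dom * (base_age / age)^0.5
Age ratio = 100 / 31 = 3.22581
sqrt(age_ratio) = 1.79605
SI = 15.1 * 1.79605 = 27.1 m

27.1


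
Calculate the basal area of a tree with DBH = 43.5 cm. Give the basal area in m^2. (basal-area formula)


Formula: BA = pi * (DBH/2)^2 / 10000  (cm^2 to m^2)
Radius = DBH/2 = 43.5/2 = 21.75 cm
BA = pi * 21.75^2 / 10000
   = 1486.1697 cm^2 / 10000
   = 0.1486 m^2

0.1486


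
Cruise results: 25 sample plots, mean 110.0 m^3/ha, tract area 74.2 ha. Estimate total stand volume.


Formula: Total Volume = Mean Volume per ha * Total Area
Total Volume = 110.0 m^3/ha * 74.2 ha
Total Volume = 8162 m^3

8162


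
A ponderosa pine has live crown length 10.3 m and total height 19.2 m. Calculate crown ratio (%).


Formula: Crown Ratio = (Crown Length / Total Height) * 100
CR = (10.3 m / 19.2 m) * 100
CR = 0.5365 * 100 = 53.6%

53.6


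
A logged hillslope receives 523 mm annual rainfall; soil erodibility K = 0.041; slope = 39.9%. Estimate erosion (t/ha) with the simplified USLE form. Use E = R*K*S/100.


Formula: E = R * K * S / 100  (simplified USLE)
R * K = 523 * 0.041 = 21.443
E = 21.443 * 39.9 / 100 = 8.56 t/ha

8.56


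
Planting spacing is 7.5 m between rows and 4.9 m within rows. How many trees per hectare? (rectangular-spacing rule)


Formula: TPH = 10000 m^2/ha / (spacing_x * spacing_y)
Area per tree = 7.5 m * 4.9 m = 36.75 m^2
TPH = 10000 / 36.75 = 272 trees/ha

272


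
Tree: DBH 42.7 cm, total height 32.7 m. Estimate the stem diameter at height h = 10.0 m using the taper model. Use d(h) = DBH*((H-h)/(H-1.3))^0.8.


Taper: d(h) = DBH * ((H - h) / (H - 1.3))^0.8
Numerator = H - h = 32.7 - 10.0 = 22.7 m
Denominator = H - 1.3 = 32.7 - 1.3 = 31.4 m
Ratio = 22.7 / 31.4 = 0.72293
d = 42.7 * 0.72293^0.8 = 32.9 cm

32.9


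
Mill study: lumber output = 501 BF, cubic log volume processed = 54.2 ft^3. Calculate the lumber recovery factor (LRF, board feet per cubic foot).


Formula: LRF = Lumber Output (BF) / Log Input (ft^3)
LRF = 501 BF / 54.2 ft^3
LRF = 9.24 BF/ft^3

9.24


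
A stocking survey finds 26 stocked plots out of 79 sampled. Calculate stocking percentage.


Formula: Stocking % = stocked plots / total plots * 100
Stocking = 26 / 79 * 100
Stocking = 0.3291 * 100 = 32.9%

32.9


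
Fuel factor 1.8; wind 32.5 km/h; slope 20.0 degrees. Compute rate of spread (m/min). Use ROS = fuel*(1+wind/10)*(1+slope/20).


Formula: ROS = fuel * (1 + wind/10) * (1 + slope/20)
Wind factor = 1 + 32.5/10 = 4.25
Slope factor = 1 + 20.0/20 = 2.0
ROS = 1.8 * 4.25 * 2.0 = 15.3 m/min

15.3


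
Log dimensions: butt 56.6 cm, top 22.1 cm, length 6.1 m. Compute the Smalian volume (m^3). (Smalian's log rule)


Smalian: V = (A1 + A2)/2 * L,  A = pi*(D/200)^2
A1 = pi*(56.6/200)^2 = 0.251607 m^2
A2 = pi*(22.1/200)^2 = 0.03836 m^2
V = (0.251607+0.03836)/2*6.1 = 0.8844 m^3

0.8844


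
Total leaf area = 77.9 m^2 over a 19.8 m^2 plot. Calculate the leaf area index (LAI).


Formula: LAI = total leaf area / ground area  (dimensionless)
LAI = 77.9 m^2 / 19.8 m^2
LAI = 3.93

3.93


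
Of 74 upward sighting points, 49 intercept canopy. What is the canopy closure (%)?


Formula: Canopy closure = covered points / total points * 100
Closure = 49 / 74 * 100
Closure = 0.6622 * 100 = 66.2%

66.2


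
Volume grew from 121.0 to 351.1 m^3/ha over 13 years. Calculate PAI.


Formula: PAI = (V_T2 - V_T1) / (T2 - T1)
Volume increment = 351.1 - 121.0 = 230.1 m^3/ha
PAI = 230.1 / 13 = 17.7 m^3/ha/year

17.7


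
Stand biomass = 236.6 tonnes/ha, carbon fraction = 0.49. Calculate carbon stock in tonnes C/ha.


Formula: Carbon Stock = Biomass * Carbon Fraction
C = 236.6 t/ha * 0.49
C = 115.9 t C/ha

115.9


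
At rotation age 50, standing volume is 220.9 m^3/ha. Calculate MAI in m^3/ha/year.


Formula: MAI = Total Volume / Stand Age
MAI = 220.9 m^3/ha / 50 years
MAI = 4.42 m^3/ha/year

4.42


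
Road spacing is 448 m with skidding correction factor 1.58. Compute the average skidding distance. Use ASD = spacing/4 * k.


Formula: ASD = (spacing / 4) * correction
Uncorrected distance = spacing / 4 = 448 / 4 = 112 m
ASD = 112 * 1.58 = 177 m

177


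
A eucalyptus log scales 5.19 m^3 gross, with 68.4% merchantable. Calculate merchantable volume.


Formula: MV = V_total * (merchantable_pct / 100)
Merchantable fraction = 68.4% / 100 = 0.684
MV = 5.19 m^3 * 0.684 = 3.55 m^3

3.55


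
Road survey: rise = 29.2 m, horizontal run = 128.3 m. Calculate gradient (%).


Formula: Gradient = rise / run * 100
Gradient = 29.2 / 128.3 * 100 = 22.8%

22.8


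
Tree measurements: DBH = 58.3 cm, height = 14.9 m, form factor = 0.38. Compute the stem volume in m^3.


Formula: V = pi * (DBH/200)^2 * H * ff
Radius = DBH/200 = 58.3/200 = 0.2915 m
Radius^2 = 0.2915^2 = 0.08497225 m^2
V = pi * 0.08497225 * 14.9 * 0.38
V = 1.511 m^3

1.511


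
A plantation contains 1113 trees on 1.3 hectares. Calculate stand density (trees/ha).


Formula: Stand Density = N_trees / Area_ha
Density = 1113 trees / 1.3 ha
Density = 856 trees/ha

856


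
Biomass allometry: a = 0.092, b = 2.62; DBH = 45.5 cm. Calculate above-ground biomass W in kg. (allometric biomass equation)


Formula: W = a * DBH^b  (allometric power law)
DBH^b = 45.5^2.62 = 22079.5318
W = 0.092 * 22079.5318 = 2031.3 kg

2031.3


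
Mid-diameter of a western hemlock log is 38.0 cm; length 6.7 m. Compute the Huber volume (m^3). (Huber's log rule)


Huber: V = Am * L,  Am = pi*(Dm/200)^2
Am = pi*(38.0/200)^2 = 0.113411 m^2
V = 0.113411*6.7 = 0.7599 m^3

0.7599


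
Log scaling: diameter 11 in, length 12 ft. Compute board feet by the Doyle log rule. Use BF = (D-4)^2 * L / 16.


Doyle: BF = (D - 4)^2 * L / 16
Adjusted diameter = 11 - 4 = 7 in
(D-4)^2 = 7^2 = 49
BF = 49 * 12 / 16 = 37 BF

37


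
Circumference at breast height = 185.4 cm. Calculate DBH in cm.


Formula: DBH = C / pi
DBH = 185.4 / pi
pi = 3.14159...
DBH = 59.0 cm

59.0


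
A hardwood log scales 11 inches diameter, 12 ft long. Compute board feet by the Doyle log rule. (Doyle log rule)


Doyle: BF = (D - 4)^2 * L / 16
Adjusted diameter = 11 - 4 = 7 in
(D-4)^2 = 7^2 = 49
BF = 49 * 12 / 16 = 37 BF

37


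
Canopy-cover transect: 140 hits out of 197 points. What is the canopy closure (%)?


Formula: Canopy closure = covered points / total points * 100
Closure = 140 / 197 * 100
Closure = 0.7107 * 100 = 71.1%

71.1


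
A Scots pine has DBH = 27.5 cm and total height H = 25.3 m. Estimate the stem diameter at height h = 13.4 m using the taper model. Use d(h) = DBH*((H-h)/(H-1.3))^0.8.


Taper: d(h) = DBH * ((H - h) / (H - 1.3))^0.8
Numerator = H - h = 25.3 - 13.4 = 11.9 m
Denominator = H - 1.3 = 25.3 - 1.3 = 24.0 m
Ratio = 11.9 / 24.0 = 0.49583
d = 27.5 * 0.49583^0.8 = 15.7 cm

15.7


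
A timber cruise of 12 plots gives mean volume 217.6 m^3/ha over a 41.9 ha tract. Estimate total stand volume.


Formula: Total Volume = Mean Volume per ha * Total Area
Total Volume = 217.6 m^3/ha * 41.9 ha
Total Volume = 9117 m^3

9117


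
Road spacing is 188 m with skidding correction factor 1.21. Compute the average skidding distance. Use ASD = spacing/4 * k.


Formula: ASD = (spacing / 4) * correction
Uncorrected distance = spacing / 4 = 188 / 4 = 47 m
ASD = 47 * 1.21 = 57 m

57
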